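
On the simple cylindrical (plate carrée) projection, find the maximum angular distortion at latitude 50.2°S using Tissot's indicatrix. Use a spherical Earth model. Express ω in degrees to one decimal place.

Plate carrée maps x = Rλ, y = Rφ. The meridian scale is h = 1 and the parallel scale is k = 1/cos φ = sec φ.
At 50.2°: h = 1.000, k = 1.562; principal scales a = 1.562, b = 1.000.
sin(ω/2) = (a − b)/(a + b) = 0.5622/2.562 = 0.2194, so ω = 2 arcsin(0.2194) ≈ 25.4°.

25.4°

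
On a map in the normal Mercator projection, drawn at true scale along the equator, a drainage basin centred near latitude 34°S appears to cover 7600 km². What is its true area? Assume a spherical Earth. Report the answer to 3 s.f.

Mercator is conformal, so the point scale is isotropic: h = k = sec φ = 1/cos φ.
Areal scale = k² = sec²φ = 1/cos²(34°) = 1/0.8290² = 1.455.
True area = apparent / (areal scale) = 7600 / 1.455 ≈ 5220 km².

5220 km²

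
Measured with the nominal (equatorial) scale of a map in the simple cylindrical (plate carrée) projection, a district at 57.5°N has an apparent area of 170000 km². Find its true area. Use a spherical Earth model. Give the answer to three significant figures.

Plate carrée maps x = Rλ, y = Rφ. The meridian scale is h = 1 and the parallel scale is k = 1/cos φ = sec φ.
Areal scale = h·k = 1 × sec φ; at 57.5°, h = 1.000, k = 1.861, so h·k = 1.861.
True area = apparent / (areal scale) = 170000 / 1.861 ≈ 91300 km².

91300 km²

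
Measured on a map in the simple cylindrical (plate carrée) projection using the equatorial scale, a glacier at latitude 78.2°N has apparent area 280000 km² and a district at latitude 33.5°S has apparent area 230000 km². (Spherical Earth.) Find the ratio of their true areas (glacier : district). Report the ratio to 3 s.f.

Plate carrée has h = 1 and k = sec φ, giving areal scale sec φ; true area = (apparent area) · cos φ.
True area of glacier: 280000 × cos(78.2°) = 280000 × 0.2045 = 57260 km².
True area of district: 230000 × cos(33.5°) = 230000 × 0.8339 = 191800 km².
Ratio = 57260 / 191800 ≈ 0.299.

0.299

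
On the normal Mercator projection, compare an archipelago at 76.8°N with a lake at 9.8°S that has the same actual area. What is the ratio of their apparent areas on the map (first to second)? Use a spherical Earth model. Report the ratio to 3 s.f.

Mercator is conformal with k = sec φ, so areal scale = k² = sec²φ.
At 76.8°: sec²(76.8°) = 1/0.2284² = 19.18.
At 9.8°: sec²(9.8°) = 1/0.9854² = 1.030.
Ratio = 19.18/1.030 = cos²(9.8°)/cos²(76.8°) ≈ 18.6.

18.6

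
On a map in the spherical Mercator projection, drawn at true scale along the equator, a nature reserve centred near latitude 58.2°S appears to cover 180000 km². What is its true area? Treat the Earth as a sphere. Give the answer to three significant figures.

50000 km²

The Mercator projection is conformal; its linear scale factor is the same in every direction and equals sec φ = 1/cos φ.
Areal scale = k² = sec²φ = 1/cos²(58.2°) = 1/0.5270² = 3.601.
True area = apparent / (areal scale) = 180000 / 3.601 ≈ 50000 km².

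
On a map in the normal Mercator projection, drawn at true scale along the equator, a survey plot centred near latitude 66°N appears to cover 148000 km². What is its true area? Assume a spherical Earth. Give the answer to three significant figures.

24500 km²

The Mercator projection is conformal; its linear scale factor is the same in every direction and equals sec φ = 1/cos φ.
Areal scale = k² = sec²φ = 1/cos²(66°) = 1/0.4067² = 6.045.
True area = apparent / (areal scale) = 148000 / 6.045 ≈ 24500 km².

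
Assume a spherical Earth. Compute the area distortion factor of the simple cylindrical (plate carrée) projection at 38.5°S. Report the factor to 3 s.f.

1.28

For the equirectangular projection with φ₀ = 0 (plate carrée), h = 1 along meridians and k = sec φ along parallels.
Areal scale = h·k = 1 × sec φ; at 38.5°, h = 1.000, k = 1.278, so h·k = 1.278.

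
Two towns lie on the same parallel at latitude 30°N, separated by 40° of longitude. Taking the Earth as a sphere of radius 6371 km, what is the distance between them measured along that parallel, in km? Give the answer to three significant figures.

3850 km

Arc length along a parallel = R cos φ · Δλ (with Δλ in radians).
= 6371 × cos 30° × (40° × π/180) = 6371 × 0.8660 × 0.6981 ≈ 3850 km.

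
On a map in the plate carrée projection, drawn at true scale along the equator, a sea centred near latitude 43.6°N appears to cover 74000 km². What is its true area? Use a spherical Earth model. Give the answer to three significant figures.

53600 km²

Plate carrée maps x = Rλ, y = Rφ. The meridian scale is h = 1 and the parallel scale is k = 1/cos φ = sec φ.
Areal scale = h·k = 1 × sec φ; at 43.6°, h = 1.000, k = 1.381, so h·k = 1.381.
True area = apparent / (areal scale) = 74000 / 1.381 ≈ 53600 km².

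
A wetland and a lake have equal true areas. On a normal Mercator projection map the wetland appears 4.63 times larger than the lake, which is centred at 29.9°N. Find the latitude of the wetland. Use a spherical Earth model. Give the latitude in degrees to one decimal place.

66.2°

On Mercator, (apparent₁)/(apparent₂) = sec²φ₁ / sec²φ₂ when true areas are equal.
cos²φ₂ / cos²φ₁ = 4.63  ⇒  cos φ₁ = cos 29.9° / √4.63 = 0.8669/2.152 = 0.4029.
φ₁ = arccos(0.4029) ≈ 66.2°.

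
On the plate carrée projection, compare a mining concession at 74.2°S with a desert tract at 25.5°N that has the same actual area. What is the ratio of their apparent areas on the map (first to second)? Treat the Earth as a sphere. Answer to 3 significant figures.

In the plate carrée (x = Rλ, y = Rφ), meridians are true-scale (h = 1) and parallels are stretched by k = sec φ.
Areal scale at 74.2°: h·k = 1.000 × 3.673 = 3.673.
Areal scale at 25.5°: h·k = 1.000 × 1.108 = 1.108.
Ratio = 3.673/1.108 ≈ 3.31.

3.31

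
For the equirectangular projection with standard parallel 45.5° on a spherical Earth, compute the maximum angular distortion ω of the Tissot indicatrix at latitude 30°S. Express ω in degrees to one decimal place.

12.1°

In the equirectangular projection with standard parallel φ₀ = 45.5° (x = Rλ cos φ₀, y = Rφ), meridians are true-scale (h = 1) and the parallel scale is k = cos φ₀ / cos φ.
At 30°: h = 1.000, k = 0.8093; principal scales a = 1.000, b = 0.8093.
sin(ω/2) = (a − b)/(a + b) = 0.1907/1.809 = 0.1054, so ω = 2 arcsin(0.1054) ≈ 12.1°.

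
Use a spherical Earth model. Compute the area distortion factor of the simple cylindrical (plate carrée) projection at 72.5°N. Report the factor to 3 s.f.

For the equirectangular projection with φ₀ = 0 (plate carrée), h = 1 along meridians and k = sec φ along parallels.
Areal scale = h·k = 1 × sec φ; at 72.5°, h = 1.000, k = 3.326, so h·k = 3.326.

3.33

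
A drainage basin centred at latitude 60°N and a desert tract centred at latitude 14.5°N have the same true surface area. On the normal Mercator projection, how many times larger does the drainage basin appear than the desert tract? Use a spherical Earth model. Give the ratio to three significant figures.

3.75

Mercator is conformal with k = sec φ, so areal scale = k² = sec²φ.
At 60°: sec²(60°) = 1/0.5000² = 4.000.
At 14.5°: sec²(14.5°) = 1/0.9681² = 1.067.
Ratio = 4.000/1.067 = cos²(14.5°)/cos²(60°) ≈ 3.75.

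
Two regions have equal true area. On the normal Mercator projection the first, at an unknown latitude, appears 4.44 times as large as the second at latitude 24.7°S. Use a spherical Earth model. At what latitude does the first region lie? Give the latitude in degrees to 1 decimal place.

For equal true areas on Mercator, apparent areas scale as sec²φ, so the ratio is cos²φ₂ / cos²φ₁.
cos²φ₂ / cos²φ₁ = 4.44  ⇒  cos φ₁ = cos 24.7° / √4.44 = 0.9085/2.107 = 0.4312.
φ₁ = arccos(0.4312) ≈ 64.5°.

64.5°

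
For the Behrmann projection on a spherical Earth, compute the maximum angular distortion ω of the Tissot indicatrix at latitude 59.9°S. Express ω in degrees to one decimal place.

59.7°

Behrmann is a cylindrical equal-area projection with standard parallels at ±30°. Cylindrical equal-area (φ₀ = 30°): h = cos φ / cos 30° along meridians, k = cos 30° / cos φ along parallels; h·k = 1.
At 59.9°: h = 0.5791, k = 1.727; principal scales a = 1.727, b = 0.5791.
sin(ω/2) = (a − b)/(a + b) = 1.148/2.306 = 0.4977, so ω = 2 arcsin(0.4977) ≈ 59.7°.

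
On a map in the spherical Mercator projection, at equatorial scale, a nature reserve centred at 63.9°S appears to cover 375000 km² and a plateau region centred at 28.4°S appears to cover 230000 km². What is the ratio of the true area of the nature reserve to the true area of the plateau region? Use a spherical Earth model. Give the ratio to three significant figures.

0.408

Since Mercator area scale is 1/cos²φ, the true area equals the apparent area multiplied by cos²φ.
True area of nature reserve: 375000 × cos²(63.9°) = 375000 × 0.1935 = 72580 km².
True area of plateau region: 230000 × cos²(28.4°) = 230000 × 0.7738 = 178000 km².
Ratio = 72580 / 178000 ≈ 0.408.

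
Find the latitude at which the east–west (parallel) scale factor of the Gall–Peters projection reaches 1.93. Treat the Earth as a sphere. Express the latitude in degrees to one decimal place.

Gall–Peters is a cylindrical equal-area projection with standard parallels at ±45°. Cylindrical equal-area (φ₀ = 45°): h = cos φ / cos 45° along meridians, k = cos 45° / cos φ along parallels; h·k = 1.
k = cos φ₀ / cos φ = 1.93  ⇒  cos φ = cos 45° / 1.93 = 0.3664.
φ = arccos(0.3664) ≈ 68.5°.

68.5°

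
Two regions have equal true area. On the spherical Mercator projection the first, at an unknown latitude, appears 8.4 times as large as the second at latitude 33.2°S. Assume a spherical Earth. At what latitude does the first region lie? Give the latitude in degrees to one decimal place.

For equal true areas on Mercator, apparent areas scale as sec²φ, so the ratio is cos²φ₂ / cos²φ₁.
cos²φ₂ / cos²φ₁ = 8.4  ⇒  cos φ₁ = cos 33.2° / √8.4 = 0.8368/2.898 = 0.2887.
φ₁ = arccos(0.2887) ≈ 73.2°.

73.2°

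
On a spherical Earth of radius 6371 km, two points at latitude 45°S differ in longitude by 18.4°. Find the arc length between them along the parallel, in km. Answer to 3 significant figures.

1450 km

Arc length along a parallel = R cos φ · Δλ (with Δλ in radians).
= 6371 × cos 45° × (18.4° × π/180) = 6371 × 0.7071 × 0.3211 ≈ 1450 km.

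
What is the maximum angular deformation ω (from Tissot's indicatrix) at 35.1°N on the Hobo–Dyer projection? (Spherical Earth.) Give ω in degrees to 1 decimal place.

3.5°

Hobo–Dyer is a cylindrical equal-area projection with standard parallels at ±37.5°. For cylindrical equal-area with standard parallel φ₀, h = cos φ / cos φ₀ and k = cos φ₀ / cos φ, so h·k = 1.
At 35.1°: h = 1.031, k = 0.9697; principal scales a = 1.031, b = 0.9697.
sin(ω/2) = (a − b)/(a + b) = 0.06156/2.001 = 0.03077, so ω = 2 arcsin(0.03077) ≈ 3.5°.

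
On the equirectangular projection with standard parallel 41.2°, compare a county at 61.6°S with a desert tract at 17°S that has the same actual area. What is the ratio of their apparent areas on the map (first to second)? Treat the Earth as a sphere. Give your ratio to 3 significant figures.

2.01

The equidistant cylindrical projection with φ₀ = 41.2° has h = 1 (meridians true) and k = cos φ₀ / cos φ along parallels.
Areal scale at 61.6°: h·k = 1.000 × 1.582 = 1.582.
Areal scale at 17°: h·k = 1.000 × 0.7868 = 0.7868.
Ratio = 1.582/0.7868 ≈ 2.01.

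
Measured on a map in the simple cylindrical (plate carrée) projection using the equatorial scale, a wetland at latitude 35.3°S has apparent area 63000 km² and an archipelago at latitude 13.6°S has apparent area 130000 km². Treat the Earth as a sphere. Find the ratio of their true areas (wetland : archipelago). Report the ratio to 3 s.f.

0.407

Plate carrée has h = 1 and k = sec φ, giving areal scale sec φ; true area = (apparent area) · cos φ.
True area of wetland: 63000 × cos(35.3°) = 63000 × 0.8161 = 51420 km².
True area of archipelago: 130000 × cos(13.6°) = 130000 × 0.9720 = 126400 km².
Ratio = 51420 / 126400 ≈ 0.407.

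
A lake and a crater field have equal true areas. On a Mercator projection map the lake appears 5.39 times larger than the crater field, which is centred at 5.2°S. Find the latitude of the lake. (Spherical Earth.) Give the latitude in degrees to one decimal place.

For equal true areas on Mercator, apparent areas scale as sec²φ, so the ratio is cos²φ₂ / cos²φ₁.
cos²φ₂ / cos²φ₁ = 5.39  ⇒  cos φ₁ = cos 5.2° / √5.39 = 0.9959/2.322 = 0.4290.
φ₁ = arccos(0.4290) ≈ 64.6°.

64.6°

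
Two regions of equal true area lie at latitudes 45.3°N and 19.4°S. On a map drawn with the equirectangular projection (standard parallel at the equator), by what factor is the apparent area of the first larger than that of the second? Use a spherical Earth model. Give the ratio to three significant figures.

1.34

In the plate carrée (x = Rλ, y = Rφ), meridians are true-scale (h = 1) and parallels are stretched by k = sec φ.
Areal scale at 45.3°: h·k = 1.000 × 1.422 = 1.422.
Areal scale at 19.4°: h·k = 1.000 × 1.060 = 1.060.
Ratio = 1.422/1.060 ≈ 1.34.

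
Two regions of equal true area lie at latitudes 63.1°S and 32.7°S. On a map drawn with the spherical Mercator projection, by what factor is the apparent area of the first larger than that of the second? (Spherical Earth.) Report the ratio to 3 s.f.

3.46

Mercator is conformal with k = sec φ, so areal scale = k² = sec²φ.
At 63.1°: sec²(63.1°) = 1/0.4524² = 4.885.
At 32.7°: sec²(32.7°) = 1/0.8415² = 1.412.
Ratio = 4.885/1.412 = cos²(32.7°)/cos²(63.1°) ≈ 3.46.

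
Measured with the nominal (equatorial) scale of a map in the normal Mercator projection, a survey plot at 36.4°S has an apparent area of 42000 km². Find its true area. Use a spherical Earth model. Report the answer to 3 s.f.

27200 km²

The Mercator projection is conformal; its linear scale factor is the same in every direction and equals sec φ = 1/cos φ.
Areal scale = k² = sec²φ = 1/cos²(36.4°) = 1/0.8049² = 1.544.
True area = apparent / (areal scale) = 42000 / 1.544 ≈ 27200 km².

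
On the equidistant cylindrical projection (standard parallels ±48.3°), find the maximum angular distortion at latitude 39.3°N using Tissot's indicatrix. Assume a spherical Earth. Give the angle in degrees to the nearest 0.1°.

The equidistant cylindrical projection with φ₀ = 48.3° has h = 1 (meridians true) and k = cos φ₀ / cos φ along parallels.
At 39.3°: h = 1.000, k = 0.8596; principal scales a = 1.000, b = 0.8596.
sin(ω/2) = (a − b)/(a + b) = 0.1404/1.860 = 0.07547, so ω = 2 arcsin(0.07547) ≈ 8.7°.

8.7°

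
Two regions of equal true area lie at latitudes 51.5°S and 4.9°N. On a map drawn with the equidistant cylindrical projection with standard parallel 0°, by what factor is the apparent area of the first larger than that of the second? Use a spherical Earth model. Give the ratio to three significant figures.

1.60

Plate carrée maps x = Rλ, y = Rφ. The meridian scale is h = 1 and the parallel scale is k = 1/cos φ = sec φ.
Areal scale at 51.5°: h·k = 1.000 × 1.606 = 1.606.
Areal scale at 4.9°: h·k = 1.000 × 1.004 = 1.004.
Ratio = 1.606/1.004 ≈ 1.60.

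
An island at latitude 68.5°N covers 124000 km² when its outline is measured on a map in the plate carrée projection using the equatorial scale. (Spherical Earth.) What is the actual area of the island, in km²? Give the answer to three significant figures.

45400 km²

In the plate carrée (x = Rλ, y = Rφ), meridians are true-scale (h = 1) and parallels are stretched by k = sec φ.
Areal scale = h·k = 1 × sec φ; at 68.5°, h = 1.000, k = 2.729, so h·k = 2.729.
True area = apparent / (areal scale) = 124000 / 2.729 ≈ 45400 km².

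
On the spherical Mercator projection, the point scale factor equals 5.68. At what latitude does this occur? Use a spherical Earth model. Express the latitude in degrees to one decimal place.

Mercator scale is k = sec φ = 1/cos φ.
1/cos φ = 5.68  ⇒  cos φ = 0.1761  ⇒  φ = arccos(0.1761) ≈ 79.9°.

79.9°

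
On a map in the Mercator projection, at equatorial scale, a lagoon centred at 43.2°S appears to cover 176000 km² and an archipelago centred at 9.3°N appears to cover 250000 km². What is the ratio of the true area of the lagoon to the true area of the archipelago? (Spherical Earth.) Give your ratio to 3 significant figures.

0.384

Mercator's areal exaggeration is sec²φ; hence true area = (apparent area) · cos²φ.
True area of lagoon: 176000 × cos²(43.2°) = 176000 × 0.5314 = 93530 km².
True area of archipelago: 250000 × cos²(9.3°) = 250000 × 0.9739 = 243500 km².
Ratio = 93530 / 243500 ≈ 0.384.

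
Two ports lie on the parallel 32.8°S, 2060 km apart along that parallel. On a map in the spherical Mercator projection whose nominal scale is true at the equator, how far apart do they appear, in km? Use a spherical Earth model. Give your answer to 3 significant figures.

2450 km

The Mercator projection is conformal; its linear scale factor is the same in every direction and equals sec φ = 1/cos φ.
Along the parallel, k = sec 32.8° = 1/0.8406 = 1.190.
Map distance = 2060 × 1.190 ≈ 2450 km.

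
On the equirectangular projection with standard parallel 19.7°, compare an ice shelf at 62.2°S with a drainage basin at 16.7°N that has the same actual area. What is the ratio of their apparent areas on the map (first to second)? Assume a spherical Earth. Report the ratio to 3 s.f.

2.05

With standard parallel φ₀ = 19.7°, the equirectangular projection gives x = Rλ cos φ₀, y = Rφ, so h = 1 and k = cos 19.7° / cos φ.
Areal scale at 62.2°: h·k = 1.000 × 2.019 = 2.019.
Areal scale at 16.7°: h·k = 1.000 × 0.9829 = 0.9829.
Ratio = 2.019/0.9829 ≈ 2.05.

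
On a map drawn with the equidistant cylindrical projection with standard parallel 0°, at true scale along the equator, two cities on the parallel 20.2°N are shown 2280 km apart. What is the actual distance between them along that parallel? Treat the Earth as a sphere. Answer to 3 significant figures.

2140 km

Plate carrée maps x = Rλ, y = Rφ. The meridian scale is h = 1 and the parallel scale is k = 1/cos φ = sec φ.
Along the parallel at 20.2°, map distances are exaggerated by k = sec 20.2° = 1.066.
True distance = 2280 / 1.066 = 2280 × cos 20.2° ≈ 2140 km.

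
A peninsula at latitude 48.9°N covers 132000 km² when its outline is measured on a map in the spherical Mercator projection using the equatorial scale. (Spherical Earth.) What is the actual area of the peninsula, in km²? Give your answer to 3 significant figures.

For Mercator, h = k = sec φ (a conformal cylindrical projection has a single point scale, 1/cos φ).
Areal scale = k² = sec²φ = 1/cos²(48.9°) = 1/0.6574² = 2.314.
True area = apparent / (areal scale) = 132000 / 2.314 ≈ 57000 km².

57000 km²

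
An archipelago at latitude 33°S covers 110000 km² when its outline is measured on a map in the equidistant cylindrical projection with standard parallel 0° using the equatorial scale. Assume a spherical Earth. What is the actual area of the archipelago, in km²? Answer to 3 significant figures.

92300 km²

In the plate carrée (x = Rλ, y = Rφ), meridians are true-scale (h = 1) and parallels are stretched by k = sec φ.
Areal scale = h·k = 1 × sec φ; at 33°, h = 1.000, k = 1.192, so h·k = 1.192.
True area = apparent / (areal scale) = 110000 / 1.192 ≈ 92300 km².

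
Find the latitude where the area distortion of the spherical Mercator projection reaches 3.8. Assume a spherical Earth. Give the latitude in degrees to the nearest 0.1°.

Mercator areal scale is sec²φ.
sec²φ = 3.8  ⇒  cos²φ = 0.2632  ⇒  cos φ = 0.5130.
φ = arccos(0.5130) ≈ 59.1°.

59.1°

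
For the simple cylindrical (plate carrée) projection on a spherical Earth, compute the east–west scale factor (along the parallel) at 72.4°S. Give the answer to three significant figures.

3.31

Plate carrée maps x = Rλ, y = Rφ. The meridian scale is h = 1 and the parallel scale is k = 1/cos φ = sec φ.
k = 1/cos 72.4° = 1/0.3024 = 3.307.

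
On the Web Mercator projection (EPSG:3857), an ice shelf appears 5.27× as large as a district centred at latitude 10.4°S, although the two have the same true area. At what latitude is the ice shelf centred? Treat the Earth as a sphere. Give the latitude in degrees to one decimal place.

Mercator areal scale is sec²φ, so apparent-area ratio = sec²φ₁ / sec²φ₂ = cos²φ₂ / cos²φ₁.
cos²φ₂ / cos²φ₁ = 5.27  ⇒  cos φ₁ = cos 10.4° / √5.27 = 0.9836/2.296 = 0.4285.
φ₁ = arccos(0.4285) ≈ 64.6°.

64.6°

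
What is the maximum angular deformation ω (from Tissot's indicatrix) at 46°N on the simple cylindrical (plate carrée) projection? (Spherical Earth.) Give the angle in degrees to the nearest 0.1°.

Plate carrée maps x = Rλ, y = Rφ. The meridian scale is h = 1 and the parallel scale is k = 1/cos φ = sec φ.
At 46°: h = 1.000, k = 1.440; principal scales a = 1.440, b = 1.000.
sin(ω/2) = (a − b)/(a + b) = 0.4396/2.440 = 0.1802, so ω = 2 arcsin(0.1802) ≈ 20.8°.

20.8°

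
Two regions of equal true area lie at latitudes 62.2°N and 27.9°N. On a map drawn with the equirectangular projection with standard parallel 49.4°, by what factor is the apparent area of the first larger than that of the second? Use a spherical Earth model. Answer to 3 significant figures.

1.89

In the equirectangular projection with standard parallel φ₀ = 49.4° (x = Rλ cos φ₀, y = Rφ), meridians are true-scale (h = 1) and the parallel scale is k = cos φ₀ / cos φ.
Areal scale at 62.2°: h·k = 1.000 × 1.395 = 1.395.
Areal scale at 27.9°: h·k = 1.000 × 0.7364 = 0.7364.
Ratio = 1.395/0.7364 ≈ 1.89.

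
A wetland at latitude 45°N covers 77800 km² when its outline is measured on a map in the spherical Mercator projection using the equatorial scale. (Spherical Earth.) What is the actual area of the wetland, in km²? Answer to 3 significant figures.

38900 km²

The Mercator projection is conformal; its linear scale factor is the same in every direction and equals sec φ = 1/cos φ.
Areal scale = k² = sec²φ = 1/cos²(45°) = 1/0.7071² = 2.000.
True area = apparent / (areal scale) = 77800 / 2.000 ≈ 38900 km².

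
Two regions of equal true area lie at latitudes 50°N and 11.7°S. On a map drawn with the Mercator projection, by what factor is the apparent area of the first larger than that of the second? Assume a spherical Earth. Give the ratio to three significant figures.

2.32

On Mercator, area is exaggerated by sec²φ = 1/cos²φ.
At 50°: sec²(50°) = 1/0.6428² = 2.420.
At 11.7°: sec²(11.7°) = 1/0.9792² = 1.043.
Ratio = 2.420/1.043 = cos²(11.7°)/cos²(50°) ≈ 2.32.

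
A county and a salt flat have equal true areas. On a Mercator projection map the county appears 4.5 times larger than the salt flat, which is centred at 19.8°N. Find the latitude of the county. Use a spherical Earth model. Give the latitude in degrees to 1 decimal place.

63.7°

On Mercator, (apparent₁)/(apparent₂) = sec²φ₁ / sec²φ₂ when true areas are equal.
cos²φ₂ / cos²φ₁ = 4.5  ⇒  cos φ₁ = cos 19.8° / √4.5 = 0.9409/2.121 = 0.4435.
φ₁ = arccos(0.4435) ≈ 63.7°.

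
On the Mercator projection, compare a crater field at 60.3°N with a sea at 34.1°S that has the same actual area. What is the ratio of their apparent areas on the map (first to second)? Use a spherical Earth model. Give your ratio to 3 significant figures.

Mercator is conformal with k = sec φ, so areal scale = k² = sec²φ.
At 60.3°: sec²(60.3°) = 1/0.4955² = 4.074.
At 34.1°: sec²(34.1°) = 1/0.8281² = 1.458.
Ratio = 4.074/1.458 = cos²(34.1°)/cos²(60.3°) ≈ 2.79.

2.79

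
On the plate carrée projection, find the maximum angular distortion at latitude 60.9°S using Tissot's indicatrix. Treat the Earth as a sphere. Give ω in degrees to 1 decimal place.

40.4°

Plate carrée maps x = Rλ, y = Rφ. The meridian scale is h = 1 and the parallel scale is k = 1/cos φ = sec φ.
At 60.9°: h = 1.000, k = 2.056; principal scales a = 2.056, b = 1.000.
sin(ω/2) = (a − b)/(a + b) = 1.056/3.056 = 0.3456, so ω = 2 arcsin(0.3456) ≈ 40.4°.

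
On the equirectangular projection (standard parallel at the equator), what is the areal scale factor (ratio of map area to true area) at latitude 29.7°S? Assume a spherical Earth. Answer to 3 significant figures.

In the plate carrée (x = Rλ, y = Rφ), meridians are true-scale (h = 1) and parallels are stretched by k = sec φ.
Areal scale = h·k = 1 × sec φ; at 29.7°, h = 1.000, k = 1.151, so h·k = 1.151.

1.15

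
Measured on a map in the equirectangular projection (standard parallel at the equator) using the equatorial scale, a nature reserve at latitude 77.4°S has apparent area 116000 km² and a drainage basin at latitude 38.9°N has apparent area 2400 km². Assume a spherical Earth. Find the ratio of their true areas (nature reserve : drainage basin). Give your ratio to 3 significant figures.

13.5

Plate carrée has h = 1 and k = sec φ, giving areal scale sec φ; true area = (apparent area) · cos φ.
True area of nature reserve: 116000 × cos(77.4°) = 116000 × 0.2181 = 25300 km².
True area of drainage basin: 2400 × cos(38.9°) = 2400 × 0.7782 = 1868 km².
Ratio = 25300 / 1868 ≈ 13.5.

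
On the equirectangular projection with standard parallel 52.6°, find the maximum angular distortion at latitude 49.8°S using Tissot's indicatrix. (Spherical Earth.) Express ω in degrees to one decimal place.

3.5°

In the equirectangular projection with standard parallel φ₀ = 52.6° (x = Rλ cos φ₀, y = Rφ), meridians are true-scale (h = 1) and the parallel scale is k = cos φ₀ / cos φ.
At 49.8°: h = 1.000, k = 0.9410; principal scales a = 1.000, b = 0.9410.
sin(ω/2) = (a − b)/(a + b) = 0.05900/1.941 = 0.03040, so ω = 2 arcsin(0.03040) ≈ 3.5°.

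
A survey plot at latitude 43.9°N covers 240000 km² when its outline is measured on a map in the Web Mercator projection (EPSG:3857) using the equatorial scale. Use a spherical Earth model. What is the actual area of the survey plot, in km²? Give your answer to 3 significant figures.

The Mercator projection is conformal; its linear scale factor is the same in every direction and equals sec φ = 1/cos φ.
Areal scale = k² = sec²φ = 1/cos²(43.9°) = 1/0.7206² = 1.926.
True area = apparent / (areal scale) = 240000 / 1.926 ≈ 125000 km².

125000 km²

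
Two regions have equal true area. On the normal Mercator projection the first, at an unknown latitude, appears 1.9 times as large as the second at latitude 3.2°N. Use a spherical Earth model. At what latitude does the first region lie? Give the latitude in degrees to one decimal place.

For equal true areas on Mercator, apparent areas scale as sec²φ, so the ratio is cos²φ₂ / cos²φ₁.
cos²φ₂ / cos²φ₁ = 1.9  ⇒  cos φ₁ = cos 3.2° / √1.9 = 0.9984/1.378 = 0.7243.
φ₁ = arccos(0.7243) ≈ 43.6°.

43.6°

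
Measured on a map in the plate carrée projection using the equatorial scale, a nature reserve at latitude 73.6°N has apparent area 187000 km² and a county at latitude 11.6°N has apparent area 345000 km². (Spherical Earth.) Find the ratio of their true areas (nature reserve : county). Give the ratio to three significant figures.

0.156

On the plate carrée, areal scale = h·k = 1 × sec φ, so true area = apparent × cos φ.
True area of nature reserve: 187000 × cos(73.6°) = 187000 × 0.2823 = 52800 km².
True area of county: 345000 × cos(11.6°) = 345000 × 0.9796 = 338000 km².
Ratio = 52800 / 338000 ≈ 0.156.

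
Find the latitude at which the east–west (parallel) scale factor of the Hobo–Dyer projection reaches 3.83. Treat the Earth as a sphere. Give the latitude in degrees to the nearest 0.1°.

Hobo–Dyer is a cylindrical equal-area projection with standard parallels at ±37.5°. Cylindrical equal-area (φ₀ = 37.5°): h = cos φ / cos 37.5° along meridians, k = cos 37.5° / cos φ along parallels; h·k = 1.
k = cos φ₀ / cos φ = 3.83  ⇒  cos φ = cos 37.5° / 3.83 = 0.2071.
φ = arccos(0.2071) ≈ 78.0°.

78.0°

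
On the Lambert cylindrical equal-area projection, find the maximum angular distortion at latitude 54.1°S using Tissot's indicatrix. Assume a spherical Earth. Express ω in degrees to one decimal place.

58.5°

The Lambert cylindrical equal-area projection is the cylindrical equal-area projection with its standard parallel at the equator (φ₀ = 0). Cylindrical equal-area (φ₀ = 0°): h = cos φ / cos 0° along meridians, k = cos 0° / cos φ along parallels; h·k = 1.
At 54.1°: h = 0.5864, k = 1.705; principal scales a = 1.705, b = 0.5864.
sin(ω/2) = (a − b)/(a + b) = 1.119/2.292 = 0.4883, so ω = 2 arcsin(0.4883) ≈ 58.5°.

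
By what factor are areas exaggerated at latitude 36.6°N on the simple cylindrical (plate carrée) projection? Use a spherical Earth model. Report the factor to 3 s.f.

1.25

For the equirectangular projection with φ₀ = 0 (plate carrée), h = 1 along meridians and k = sec φ along parallels.
Areal scale = h·k = 1 × sec φ; at 36.6°, h = 1.000, k = 1.246, so h·k = 1.246.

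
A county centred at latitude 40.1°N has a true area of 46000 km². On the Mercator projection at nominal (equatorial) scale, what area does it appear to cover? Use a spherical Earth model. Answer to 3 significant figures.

Mercator is conformal, so the point scale is isotropic: h = k = sec φ = 1/cos φ.
Areal scale = k² = sec²φ = 1/cos²(40.1°) = 1/0.7649² = 1.709.
Apparent area = 46000 × 1.709 ≈ 78600 km².

78600 km²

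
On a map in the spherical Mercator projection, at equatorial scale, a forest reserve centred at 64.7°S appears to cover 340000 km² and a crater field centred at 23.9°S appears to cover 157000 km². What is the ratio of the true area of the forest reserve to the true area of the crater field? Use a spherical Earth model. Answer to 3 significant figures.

0.473

Since Mercator area scale is 1/cos²φ, the true area equals the apparent area multiplied by cos²φ.
True area of forest reserve: 340000 × cos²(64.7°) = 340000 × 0.1826 = 62100 km².
True area of crater field: 157000 × cos²(23.9°) = 157000 × 0.8359 = 131200 km².
Ratio = 62100 / 131200 ≈ 0.473.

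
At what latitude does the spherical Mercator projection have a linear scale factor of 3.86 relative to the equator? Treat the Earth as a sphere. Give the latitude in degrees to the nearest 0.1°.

Mercator scale is k = sec φ = 1/cos φ.
1/cos φ = 3.86  ⇒  cos φ = 0.2591  ⇒  φ = arccos(0.2591) ≈ 75.0°.

75.0°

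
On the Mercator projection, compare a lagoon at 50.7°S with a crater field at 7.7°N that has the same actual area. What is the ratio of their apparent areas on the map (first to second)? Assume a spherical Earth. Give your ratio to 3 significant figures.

2.45

Mercator areal scale is sec²φ.
At 50.7°: sec²(50.7°) = 1/0.6334² = 2.493.
At 7.7°: sec²(7.7°) = 1/0.9910² = 1.018.
Ratio = 2.493/1.018 = cos²(7.7°)/cos²(50.7°) ≈ 2.45.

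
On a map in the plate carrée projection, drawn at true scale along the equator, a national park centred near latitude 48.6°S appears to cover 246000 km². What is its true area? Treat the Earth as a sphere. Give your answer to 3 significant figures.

163000 km²

For the equirectangular projection with φ₀ = 0 (plate carrée), h = 1 along meridians and k = sec φ along parallels.
Areal scale = h·k = 1 × sec φ; at 48.6°, h = 1.000, k = 1.512, so h·k = 1.512.
True area = apparent / (areal scale) = 246000 / 1.512 ≈ 163000 km².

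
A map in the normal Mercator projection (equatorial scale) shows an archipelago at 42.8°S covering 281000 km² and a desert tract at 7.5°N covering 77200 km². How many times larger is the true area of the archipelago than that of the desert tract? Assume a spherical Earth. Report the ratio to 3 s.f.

1.99

Since Mercator area scale is 1/cos²φ, the true area equals the apparent area multiplied by cos²φ.
True area of archipelago: 281000 × cos²(42.8°) = 281000 × 0.5384 = 151300 km².
True area of desert tract: 77200 × cos²(7.5°) = 77200 × 0.9830 = 75880 km².
Ratio = 151300 / 75880 ≈ 1.99.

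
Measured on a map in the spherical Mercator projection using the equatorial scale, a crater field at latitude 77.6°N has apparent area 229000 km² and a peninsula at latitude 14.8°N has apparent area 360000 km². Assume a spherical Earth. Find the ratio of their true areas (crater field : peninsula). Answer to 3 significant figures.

Mercator's areal exaggeration is sec²φ; hence true area = (apparent area) · cos²φ.
True area of crater field: 229000 × cos²(77.6°) = 229000 × 0.04611 = 10560 km².
True area of peninsula: 360000 × cos²(14.8°) = 360000 × 0.9347 = 336500 km².
Ratio = 10560 / 336500 ≈ 0.0314.

0.0314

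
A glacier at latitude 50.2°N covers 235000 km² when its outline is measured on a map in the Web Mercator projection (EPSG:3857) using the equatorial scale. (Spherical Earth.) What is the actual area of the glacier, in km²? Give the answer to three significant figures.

96300 km²

For Mercator, h = k = sec φ (a conformal cylindrical projection has a single point scale, 1/cos φ).
Areal scale = k² = sec²φ = 1/cos²(50.2°) = 1/0.6401² = 2.441.
True area = apparent / (areal scale) = 235000 / 2.441 ≈ 96300 km².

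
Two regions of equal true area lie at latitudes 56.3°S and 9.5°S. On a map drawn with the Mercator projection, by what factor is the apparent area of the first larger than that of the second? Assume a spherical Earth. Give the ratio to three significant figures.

On Mercator, area is exaggerated by sec²φ = 1/cos²φ.
At 56.3°: sec²(56.3°) = 1/0.5548² = 3.248.
At 9.5°: sec²(9.5°) = 1/0.9863² = 1.028.
Ratio = 3.248/1.028 = cos²(9.5°)/cos²(56.3°) ≈ 3.16.

3.16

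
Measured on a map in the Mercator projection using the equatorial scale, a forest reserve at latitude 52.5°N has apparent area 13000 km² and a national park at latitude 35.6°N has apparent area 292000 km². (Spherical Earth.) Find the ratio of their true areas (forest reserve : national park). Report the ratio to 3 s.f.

0.0250

Mercator's areal exaggeration is sec²φ; hence true area = (apparent area) · cos²φ.
True area of forest reserve: 13000 × cos²(52.5°) = 13000 × 0.3706 = 4818 km².
True area of national park: 292000 × cos²(35.6°) = 292000 × 0.6611 = 193100 km².
Ratio = 4818 / 193100 ≈ 0.0250.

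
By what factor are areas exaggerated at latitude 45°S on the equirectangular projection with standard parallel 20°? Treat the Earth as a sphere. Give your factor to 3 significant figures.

1.33

In the equirectangular projection with standard parallel φ₀ = 20° (x = Rλ cos φ₀, y = Rφ), meridians are true-scale (h = 1) and the parallel scale is k = cos φ₀ / cos φ.
Areal scale = h·k = 1 × cos φ₀ / cos φ; at 45°, h = 1.000, k = 1.329, so h·k = 1.329.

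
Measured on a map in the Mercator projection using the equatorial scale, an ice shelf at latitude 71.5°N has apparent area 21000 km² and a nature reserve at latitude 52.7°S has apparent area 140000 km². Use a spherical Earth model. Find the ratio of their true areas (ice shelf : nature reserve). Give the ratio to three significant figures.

Mercator's areal exaggeration is sec²φ; hence true area = (apparent area) · cos²φ.
True area of ice shelf: 21000 × cos²(71.5°) = 21000 × 0.1007 = 2114 km².
True area of nature reserve: 140000 × cos²(52.7°) = 140000 × 0.3672 = 51410 km².
Ratio = 2114 / 51410 ≈ 0.0411.

0.0411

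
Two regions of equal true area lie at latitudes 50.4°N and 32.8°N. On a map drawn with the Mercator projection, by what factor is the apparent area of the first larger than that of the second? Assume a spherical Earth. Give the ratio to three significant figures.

1.74

Mercator areal scale is sec²φ.
At 50.4°: sec²(50.4°) = 1/0.6374² = 2.461.
At 32.8°: sec²(32.8°) = 1/0.8406² = 1.415.
Ratio = 2.461/1.415 = cos²(32.8°)/cos²(50.4°) ≈ 1.74.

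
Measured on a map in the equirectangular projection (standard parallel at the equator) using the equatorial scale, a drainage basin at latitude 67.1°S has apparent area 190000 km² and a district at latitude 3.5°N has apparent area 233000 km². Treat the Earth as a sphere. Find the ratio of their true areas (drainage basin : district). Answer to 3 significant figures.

Plate carrée has h = 1 and k = sec φ, giving areal scale sec φ; true area = (apparent area) · cos φ.
True area of drainage basin: 190000 × cos(67.1°) = 190000 × 0.3891 = 73930 km².
True area of district: 233000 × cos(3.5°) = 233000 × 0.9981 = 232600 km².
Ratio = 73930 / 232600 ≈ 0.318.

0.318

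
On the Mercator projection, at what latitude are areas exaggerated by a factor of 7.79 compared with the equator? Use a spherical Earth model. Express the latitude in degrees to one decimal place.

69.0°

Mercator areal scale is sec²φ.
sec²φ = 7.79  ⇒  cos²φ = 0.1284  ⇒  cos φ = 0.3583.
φ = arccos(0.3583) ≈ 69.0°.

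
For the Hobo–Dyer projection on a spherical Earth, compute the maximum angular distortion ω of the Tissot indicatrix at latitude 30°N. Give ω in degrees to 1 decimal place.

The Hobo–Dyer projection is cylindrical equal-area with φ₀ = 37.5°. For cylindrical equal-area with standard parallel φ₀, h = cos φ / cos φ₀ and k = cos φ₀ / cos φ, so h·k = 1.
At 30°: h = 1.092, k = 0.9161; principal scales a = 1.092, b = 0.9161.
sin(ω/2) = (a − b)/(a + b) = 0.1755/2.008 = 0.08742, so ω = 2 arcsin(0.08742) ≈ 10.0°.

10.0°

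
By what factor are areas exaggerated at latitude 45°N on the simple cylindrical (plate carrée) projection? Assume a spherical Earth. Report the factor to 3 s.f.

1.41

Plate carrée maps x = Rλ, y = Rφ. The meridian scale is h = 1 and the parallel scale is k = 1/cos φ = sec φ.
Areal scale = h·k = 1 × sec φ; at 45°, h = 1.000, k = 1.414, so h·k = 1.414.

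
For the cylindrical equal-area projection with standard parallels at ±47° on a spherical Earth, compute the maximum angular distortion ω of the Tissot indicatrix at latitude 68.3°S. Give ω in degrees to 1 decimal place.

A cylindrical equal-area projection with standard parallel φ₀ has meridian scale h = cos φ / cos φ₀ and parallel scale k = cos φ₀ / cos φ (so areas are preserved, h·k = 1).
At 68.3°: h = 0.5422, k = 1.845; principal scales a = 1.845, b = 0.5422.
sin(ω/2) = (a − b)/(a + b) = 1.302/2.387 = 0.5457, so ω = 2 arcsin(0.5457) ≈ 66.1°.

66.1°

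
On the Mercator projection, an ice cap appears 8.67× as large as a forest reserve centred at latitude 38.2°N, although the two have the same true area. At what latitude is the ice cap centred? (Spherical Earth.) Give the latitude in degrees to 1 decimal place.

74.5°

Mercator areal scale is sec²φ, so apparent-area ratio = sec²φ₁ / sec²φ₂ = cos²φ₂ / cos²φ₁.
cos²φ₂ / cos²φ₁ = 8.67  ⇒  cos φ₁ = cos 38.2° / √8.67 = 0.7859/2.944 = 0.2669.
φ₁ = arccos(0.2669) ≈ 74.5°.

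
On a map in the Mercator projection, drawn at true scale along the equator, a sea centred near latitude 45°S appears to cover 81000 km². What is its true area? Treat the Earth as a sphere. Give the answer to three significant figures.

40500 km²

The Mercator projection is conformal; its linear scale factor is the same in every direction and equals sec φ = 1/cos φ.
Areal scale = k² = sec²φ = 1/cos²(45°) = 1/0.7071² = 2.000.
True area = apparent / (areal scale) = 81000 / 2.000 ≈ 40500 km².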